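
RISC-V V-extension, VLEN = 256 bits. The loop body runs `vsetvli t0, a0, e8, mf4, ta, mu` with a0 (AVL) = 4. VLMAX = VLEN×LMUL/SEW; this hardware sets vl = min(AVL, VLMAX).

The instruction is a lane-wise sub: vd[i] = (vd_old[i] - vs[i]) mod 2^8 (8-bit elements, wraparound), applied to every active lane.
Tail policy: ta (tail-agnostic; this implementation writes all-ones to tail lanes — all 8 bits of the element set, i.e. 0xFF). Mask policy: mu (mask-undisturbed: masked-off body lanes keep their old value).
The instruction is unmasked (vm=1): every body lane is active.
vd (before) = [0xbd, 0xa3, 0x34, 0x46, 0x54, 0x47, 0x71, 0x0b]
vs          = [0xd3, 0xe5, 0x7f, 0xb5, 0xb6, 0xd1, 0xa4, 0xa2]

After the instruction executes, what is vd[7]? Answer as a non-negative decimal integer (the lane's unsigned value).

VLMAX = (256 × 1/4) / 8 = 8 lanes
vl = min(AVL, VLMAX) = min(4, 8) = 4
  i=0: sub(0xbd,0xd3) → 234
  i=1: sub(0xa3,0xe5) → 190
  i=2: sub(0x34,0x7f) → 181
  i=3: sub(0x46,0xb5) → 145
  i=4: tail/ones → 255
  i=5: tail/ones → 255
  i=6: tail/ones → 255
  i=7: tail/ones → 255

vd[7] = 255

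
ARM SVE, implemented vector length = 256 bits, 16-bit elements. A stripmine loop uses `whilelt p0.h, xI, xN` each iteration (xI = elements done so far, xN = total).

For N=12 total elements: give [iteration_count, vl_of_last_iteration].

register lanes = 256/16 = 16
N=12: ⌈12/16⌉ = 1 iters; last vl = 12 − 0×16 = 12

[iterations, last_vl] = [1, 12]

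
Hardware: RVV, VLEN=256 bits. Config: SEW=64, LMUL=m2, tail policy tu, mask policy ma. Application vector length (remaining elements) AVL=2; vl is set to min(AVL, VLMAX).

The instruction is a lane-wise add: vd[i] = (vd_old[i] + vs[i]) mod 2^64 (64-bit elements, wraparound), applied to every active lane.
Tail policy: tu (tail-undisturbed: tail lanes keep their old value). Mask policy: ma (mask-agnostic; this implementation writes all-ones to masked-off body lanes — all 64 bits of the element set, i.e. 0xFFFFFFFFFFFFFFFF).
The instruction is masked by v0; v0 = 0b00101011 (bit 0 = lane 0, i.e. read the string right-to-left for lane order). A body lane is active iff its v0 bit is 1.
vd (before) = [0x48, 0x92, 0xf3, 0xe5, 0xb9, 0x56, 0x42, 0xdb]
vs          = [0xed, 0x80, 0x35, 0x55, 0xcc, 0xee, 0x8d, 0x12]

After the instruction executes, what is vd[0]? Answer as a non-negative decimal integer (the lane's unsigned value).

VLMAX = (256 × 2) / 64 = 8 lanes
AVL=2 ≤ VLMAX=8, so vl = 2
lane  0: add(0x48,0xed) ⇒ 0x135
lane  1: add(0x92,0x80) ⇒ 0x112
lane  2: tail/keep ⇒ 0xf3
lane  3: tail/keep ⇒ 0xe5
lane  4: tail/keep ⇒ 0xb9
lane  5: tail/keep ⇒ 0x56
lane  6: tail/keep ⇒ 0x42
lane  7: tail/keep ⇒ 0xdb

vd[0] = 309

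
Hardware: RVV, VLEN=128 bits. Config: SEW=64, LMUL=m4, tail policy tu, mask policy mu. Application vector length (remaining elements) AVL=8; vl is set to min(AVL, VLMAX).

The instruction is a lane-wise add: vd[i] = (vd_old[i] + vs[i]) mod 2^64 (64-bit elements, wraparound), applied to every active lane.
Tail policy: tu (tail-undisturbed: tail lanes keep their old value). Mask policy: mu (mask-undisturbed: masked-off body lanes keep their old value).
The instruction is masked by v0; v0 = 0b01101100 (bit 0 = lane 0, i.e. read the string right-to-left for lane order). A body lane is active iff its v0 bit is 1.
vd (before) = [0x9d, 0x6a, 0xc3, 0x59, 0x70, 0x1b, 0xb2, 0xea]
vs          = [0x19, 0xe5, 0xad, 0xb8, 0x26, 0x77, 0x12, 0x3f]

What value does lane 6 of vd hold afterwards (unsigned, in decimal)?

VLMAX = VLEN×LMUL/SEW = 128×4/64 = 8
AVL=8 ≤ VLMAX=8, so vl = 8
lane  0: mask-off/keep ⇒ 0x9d
lane  1: mask-off/keep ⇒ 0x6a
lane  2: add(0xc3,0xad) ⇒ 0x170
lane  3: add(0x59,0xb8) ⇒ 0x111
lane  4: mask-off/keep ⇒ 0x70
lane  5: add(0x1b,0x77) ⇒ 0x92
lane  6: add(0xb2,0x12) ⇒ 0xc4
lane  7: mask-off/keep ⇒ 0xea

vd[6] = 196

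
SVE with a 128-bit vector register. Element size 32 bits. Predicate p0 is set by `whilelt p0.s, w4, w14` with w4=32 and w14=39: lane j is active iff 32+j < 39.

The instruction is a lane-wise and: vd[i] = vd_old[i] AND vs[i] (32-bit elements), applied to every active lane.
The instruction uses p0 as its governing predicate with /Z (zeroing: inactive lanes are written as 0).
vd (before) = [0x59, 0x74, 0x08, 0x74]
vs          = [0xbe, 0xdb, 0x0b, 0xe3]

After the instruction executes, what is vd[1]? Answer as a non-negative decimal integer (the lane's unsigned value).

vd[1] = 80

register lanes = 128/32 = 4
p0[j] = (32+j < 39); true for j=0..3 → 4 lanes set
[0] and(0x59,0xbe) = 0x18
[1] and(0x74,0xdb) = 0x50
[2] and(0x08,0x0b) = 0x08
[3] and(0x74,0xe3) = 0x60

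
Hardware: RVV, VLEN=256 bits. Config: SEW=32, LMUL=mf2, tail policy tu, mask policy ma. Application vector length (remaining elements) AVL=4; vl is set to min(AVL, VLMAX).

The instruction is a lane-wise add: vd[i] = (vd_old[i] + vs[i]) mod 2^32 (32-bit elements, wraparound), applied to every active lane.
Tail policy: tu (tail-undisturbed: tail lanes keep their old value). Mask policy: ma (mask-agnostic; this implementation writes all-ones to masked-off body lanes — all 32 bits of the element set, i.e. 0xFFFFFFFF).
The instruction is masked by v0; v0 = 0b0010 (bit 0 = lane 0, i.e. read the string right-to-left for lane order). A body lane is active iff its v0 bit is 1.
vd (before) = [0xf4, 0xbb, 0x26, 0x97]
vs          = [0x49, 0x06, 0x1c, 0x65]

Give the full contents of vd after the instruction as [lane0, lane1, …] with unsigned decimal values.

lanes per group: 256·1/2/32 = 4
vl = min(AVL, VLMAX) = min(4, 4) = 4
  i=0: mask-off/ones → 4294967295
  i=1: add(0xbb,0x06) → 193
  i=2: mask-off/ones → 4294967295
  i=3: mask-off/ones → 4294967295

vd = [4294967295, 193, 4294967295, 4294967295]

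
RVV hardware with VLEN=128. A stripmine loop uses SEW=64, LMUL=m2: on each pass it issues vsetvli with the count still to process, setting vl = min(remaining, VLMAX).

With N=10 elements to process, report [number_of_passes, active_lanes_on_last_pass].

[iterations, last_vl] = [3, 2]

VLMAX = (128 × 2) / 64 = 4 lanes
10 elements at 4/iter → 3 passes, remainder 2 on the last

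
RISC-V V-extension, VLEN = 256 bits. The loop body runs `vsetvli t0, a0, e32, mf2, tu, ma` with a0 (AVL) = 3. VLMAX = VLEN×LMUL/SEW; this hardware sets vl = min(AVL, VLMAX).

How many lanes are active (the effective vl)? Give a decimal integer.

lanes per group: 256·1/2/32 = 4
vl ← min(3, 4) = 3

vl = 3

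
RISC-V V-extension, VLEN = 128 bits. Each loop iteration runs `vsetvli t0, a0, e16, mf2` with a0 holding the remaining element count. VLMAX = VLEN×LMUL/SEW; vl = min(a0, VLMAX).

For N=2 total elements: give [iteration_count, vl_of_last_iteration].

[iterations, last_vl] = [1, 2]

VLMAX = (128 × 1/2) / 16 = 4 lanes
iterations = ceil(2/4) = 1; final-pass vl = 2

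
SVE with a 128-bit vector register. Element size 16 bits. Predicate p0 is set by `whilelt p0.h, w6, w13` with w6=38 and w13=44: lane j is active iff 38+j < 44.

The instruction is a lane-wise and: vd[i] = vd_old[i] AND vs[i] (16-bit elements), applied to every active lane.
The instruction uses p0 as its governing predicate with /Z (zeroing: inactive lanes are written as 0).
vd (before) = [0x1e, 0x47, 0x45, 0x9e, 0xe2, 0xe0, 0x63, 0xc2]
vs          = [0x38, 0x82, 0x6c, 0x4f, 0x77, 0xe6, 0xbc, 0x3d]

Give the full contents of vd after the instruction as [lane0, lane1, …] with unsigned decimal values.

vd = [24, 2, 68, 14, 98, 224, 0, 0]

register lanes = 128/16 = 8
whilelt: lane j active iff 38+j < 44 → j < 6 → 6 active
lane  0: and(0x1e,0x38) ⇒ 0x18
lane  1: and(0x47,0x82) ⇒ 0x02
lane  2: and(0x45,0x6c) ⇒ 0x44
lane  3: and(0x9e,0x4f) ⇒ 0x0e
lane  4: and(0xe2,0x77) ⇒ 0x62
lane  5: and(0xe0,0xe6) ⇒ 0xe0
lane  6: tail/zero ⇒ 0x00
lane  7: tail/zero ⇒ 0x00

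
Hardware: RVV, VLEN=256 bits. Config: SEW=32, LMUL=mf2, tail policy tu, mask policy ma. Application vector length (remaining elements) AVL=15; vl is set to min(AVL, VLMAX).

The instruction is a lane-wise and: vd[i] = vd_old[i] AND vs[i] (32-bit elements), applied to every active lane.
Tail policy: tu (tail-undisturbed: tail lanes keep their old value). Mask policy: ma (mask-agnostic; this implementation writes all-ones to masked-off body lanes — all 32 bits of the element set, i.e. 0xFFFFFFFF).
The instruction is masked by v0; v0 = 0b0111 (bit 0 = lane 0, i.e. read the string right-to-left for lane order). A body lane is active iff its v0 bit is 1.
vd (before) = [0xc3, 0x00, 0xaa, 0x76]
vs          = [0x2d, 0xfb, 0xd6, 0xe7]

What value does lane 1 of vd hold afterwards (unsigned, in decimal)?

vd[1] = 0

VLMAX = VLEN×LMUL/SEW = 256×1/2/32 = 4
AVL=15 > VLMAX=4, so vl = 4
  i=0: and(0xc3,0x2d) → 1
  i=1: and(0x00,0xfb) → 0
  i=2: and(0xaa,0xd6) → 130
  i=3: mask-off/ones → 4294967295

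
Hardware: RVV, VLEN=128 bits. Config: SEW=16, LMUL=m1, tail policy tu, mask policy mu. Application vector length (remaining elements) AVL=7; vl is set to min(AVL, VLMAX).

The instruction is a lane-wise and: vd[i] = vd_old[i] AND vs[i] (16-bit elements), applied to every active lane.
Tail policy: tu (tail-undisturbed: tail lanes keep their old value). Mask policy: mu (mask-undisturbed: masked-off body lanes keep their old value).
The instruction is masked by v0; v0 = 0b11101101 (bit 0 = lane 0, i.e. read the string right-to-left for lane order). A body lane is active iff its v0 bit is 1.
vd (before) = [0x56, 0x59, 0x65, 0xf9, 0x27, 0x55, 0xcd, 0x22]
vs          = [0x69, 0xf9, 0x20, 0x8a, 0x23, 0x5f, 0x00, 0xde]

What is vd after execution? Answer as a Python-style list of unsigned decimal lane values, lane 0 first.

VLMAX = VLEN×LMUL/SEW = 128×1/16 = 8
vl = min(AVL, VLMAX) = min(7, 8) = 7
[0] and(0x56,0x69) = 0x40
[1] mask-off/keep = 0x59
[2] and(0x65,0x20) = 0x20
[3] and(0xf9,0x8a) = 0x88
[4] mask-off/keep = 0x27
[5] and(0x55,0x5f) = 0x55
[6] and(0xcd,0x00) = 0x00
[7] tail/keep = 0x22

vd = [64, 89, 32, 136, 39, 85, 0, 34]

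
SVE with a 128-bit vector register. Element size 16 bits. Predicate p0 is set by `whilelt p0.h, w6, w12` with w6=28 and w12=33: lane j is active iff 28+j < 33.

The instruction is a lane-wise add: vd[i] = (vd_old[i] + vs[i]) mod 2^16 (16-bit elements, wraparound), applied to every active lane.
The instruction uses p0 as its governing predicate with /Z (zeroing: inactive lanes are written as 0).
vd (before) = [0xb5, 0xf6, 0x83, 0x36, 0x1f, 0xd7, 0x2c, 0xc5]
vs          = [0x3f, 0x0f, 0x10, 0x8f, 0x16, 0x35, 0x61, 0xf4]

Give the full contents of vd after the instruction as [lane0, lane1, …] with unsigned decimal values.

128-bit reg / 16-bit elem → 8 lanes
active while 28+j < 33, i.e. j ∈ [0,5) capped at 8 ⇒ 5
[0] add(0xb5,0x3f) = 0xf4
[1] add(0xf6,0x0f) = 0x105
[2] add(0x83,0x10) = 0x93
[3] add(0x36,0x8f) = 0xc5
[4] add(0x1f,0x16) = 0x35
[5] tail/zero = 0x00
[6] tail/zero = 0x00
[7] tail/zero = 0x00

vd = [244, 261, 147, 197, 53, 0, 0, 0]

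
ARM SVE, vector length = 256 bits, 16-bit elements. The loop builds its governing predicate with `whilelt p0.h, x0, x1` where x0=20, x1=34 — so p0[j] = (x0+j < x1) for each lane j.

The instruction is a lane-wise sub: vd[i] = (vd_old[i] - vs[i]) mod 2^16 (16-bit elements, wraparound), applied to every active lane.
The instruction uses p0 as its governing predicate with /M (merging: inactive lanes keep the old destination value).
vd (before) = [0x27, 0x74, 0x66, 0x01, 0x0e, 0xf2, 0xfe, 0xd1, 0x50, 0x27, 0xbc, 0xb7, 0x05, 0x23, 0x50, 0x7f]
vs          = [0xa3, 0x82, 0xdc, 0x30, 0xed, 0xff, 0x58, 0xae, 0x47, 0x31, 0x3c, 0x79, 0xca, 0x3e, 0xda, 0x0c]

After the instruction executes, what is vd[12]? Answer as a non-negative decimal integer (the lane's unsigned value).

register lanes = 256/16 = 16
active while 20+j < 34, i.e. j ∈ [0,14) capped at 16 ⇒ 14
lane  0: sub(0x27,0xa3) ⇒ 0xff84
lane  1: sub(0x74,0x82) ⇒ 0xfff2
lane  2: sub(0x66,0xdc) ⇒ 0xff8a
lane  3: sub(0x01,0x30) ⇒ 0xffd1
lane  4: sub(0x0e,0xed) ⇒ 0xff21
lane  5: sub(0xf2,0xff) ⇒ 0xfff3
lane  6: sub(0xfe,0x58) ⇒ 0xa6
lane  7: sub(0xd1,0xae) ⇒ 0x23
lane  8: sub(0x50,0x47) ⇒ 0x09
lane  9: sub(0x27,0x31) ⇒ 0xfff6
lane 10: sub(0xbc,0x3c) ⇒ 0x80
lane 11: sub(0xb7,0x79) ⇒ 0x3e
lane 12: sub(0x05,0xca) ⇒ 0xff3b
lane 13: sub(0x23,0x3e) ⇒ 0xffe5
lane 14: tail/keep ⇒ 0x50
lane 15: tail/keep ⇒ 0x7f

vd[12] = 65339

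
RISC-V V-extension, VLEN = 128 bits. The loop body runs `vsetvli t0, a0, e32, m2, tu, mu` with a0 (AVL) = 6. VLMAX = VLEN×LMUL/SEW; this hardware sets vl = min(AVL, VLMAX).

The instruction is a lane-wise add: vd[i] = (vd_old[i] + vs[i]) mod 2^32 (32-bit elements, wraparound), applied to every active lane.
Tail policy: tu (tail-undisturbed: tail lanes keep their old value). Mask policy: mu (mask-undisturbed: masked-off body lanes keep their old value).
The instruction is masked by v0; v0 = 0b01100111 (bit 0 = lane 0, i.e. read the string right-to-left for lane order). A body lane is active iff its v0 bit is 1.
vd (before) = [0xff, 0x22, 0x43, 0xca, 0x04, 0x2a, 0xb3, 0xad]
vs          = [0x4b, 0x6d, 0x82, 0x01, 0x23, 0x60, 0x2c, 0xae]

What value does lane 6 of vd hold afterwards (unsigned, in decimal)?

vd[6] = 179

VLMAX = (128 × 2) / 32 = 8 lanes
vl ← min(6, 8) = 6
[0] add(0xff,0x4b) = 0x14a
[1] add(0x22,0x6d) = 0x8f
[2] add(0x43,0x82) = 0xc5
[3] mask-off/keep = 0xca
[4] mask-off/keep = 0x04
[5] add(0x2a,0x60) = 0x8a
[6] tail/keep = 0xb3
[7] tail/keep = 0xad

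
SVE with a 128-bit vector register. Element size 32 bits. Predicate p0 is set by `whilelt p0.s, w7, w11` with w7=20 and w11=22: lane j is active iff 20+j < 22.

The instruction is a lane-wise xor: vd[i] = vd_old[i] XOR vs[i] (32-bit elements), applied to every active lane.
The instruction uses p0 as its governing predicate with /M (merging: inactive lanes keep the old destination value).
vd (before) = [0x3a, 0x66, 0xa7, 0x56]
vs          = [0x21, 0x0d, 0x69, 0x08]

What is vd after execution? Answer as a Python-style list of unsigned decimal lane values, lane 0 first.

register lanes = 128/32 = 4
p0[j] = (20+j < 22); true for j=0..1 → 2 lanes set
lane  0: xor(0x3a,0x21) ⇒ 0x1b
lane  1: xor(0x66,0x0d) ⇒ 0x6b
lane  2: tail/keep ⇒ 0xa7
lane  3: tail/keep ⇒ 0x56

vd = [27, 107, 167, 86]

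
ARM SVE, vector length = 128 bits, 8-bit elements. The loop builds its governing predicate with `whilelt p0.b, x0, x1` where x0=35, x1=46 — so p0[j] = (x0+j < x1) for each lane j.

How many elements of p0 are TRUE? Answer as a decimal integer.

vl = 11

lane count: 128 div 8 = 16
active while 35+j < 46, i.e. j ∈ [0,11) capped at 16 ⇒ 11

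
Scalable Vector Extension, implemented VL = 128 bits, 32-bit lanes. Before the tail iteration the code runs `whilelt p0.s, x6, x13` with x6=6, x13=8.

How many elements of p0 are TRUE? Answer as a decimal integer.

lane count: 128 div 32 = 4
whilelt: lane j active iff 6+j < 8 → j < 2 → 2 active

vl = 2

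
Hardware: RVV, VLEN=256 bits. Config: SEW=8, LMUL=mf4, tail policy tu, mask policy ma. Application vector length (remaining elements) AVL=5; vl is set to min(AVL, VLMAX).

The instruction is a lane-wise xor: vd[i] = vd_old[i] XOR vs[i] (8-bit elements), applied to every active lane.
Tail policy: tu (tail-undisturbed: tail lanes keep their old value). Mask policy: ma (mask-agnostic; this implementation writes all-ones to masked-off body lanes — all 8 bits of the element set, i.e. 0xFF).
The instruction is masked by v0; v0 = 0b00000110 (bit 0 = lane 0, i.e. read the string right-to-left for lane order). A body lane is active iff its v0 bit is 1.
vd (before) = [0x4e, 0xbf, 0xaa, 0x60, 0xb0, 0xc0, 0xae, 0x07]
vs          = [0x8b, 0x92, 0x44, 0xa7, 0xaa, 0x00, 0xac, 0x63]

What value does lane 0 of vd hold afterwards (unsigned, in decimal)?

vd[0] = 255

VLMAX = VLEN×LMUL/SEW = 256×1/4/8 = 8
AVL=5 ≤ VLMAX=8, so vl = 5
  i=0: mask-off/ones → 255
  i=1: xor(0xbf,0x92) → 45
  i=2: xor(0xaa,0x44) → 238
  i=3: mask-off/ones → 255
  i=4: mask-off/ones → 255
  i=5: tail/keep → 192
  i=6: tail/keep → 174
  i=7: tail/keep → 7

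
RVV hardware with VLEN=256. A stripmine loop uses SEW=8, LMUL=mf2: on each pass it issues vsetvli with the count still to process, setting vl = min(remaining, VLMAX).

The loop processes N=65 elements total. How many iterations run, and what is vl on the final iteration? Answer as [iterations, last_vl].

[iterations, last_vl] = [5, 1]

VLMAX = (256 × 1/2) / 8 = 16 lanes
N=65: ⌈65/16⌉ = 5 iters; last vl = 65 − 4×16 = 1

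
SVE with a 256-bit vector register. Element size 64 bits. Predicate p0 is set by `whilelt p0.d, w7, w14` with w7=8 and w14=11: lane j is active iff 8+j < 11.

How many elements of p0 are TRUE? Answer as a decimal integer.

vl = 3

register lanes = 256/64 = 4
whilelt: lane j active iff 8+j < 11 → j < 3 → 3 active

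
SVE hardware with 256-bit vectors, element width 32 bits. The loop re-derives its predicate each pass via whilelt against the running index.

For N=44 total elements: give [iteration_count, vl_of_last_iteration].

[iterations, last_vl] = [6, 4]

256-bit reg / 32-bit elem → 8 lanes
44 elements at 8/iter → 6 passes, remainder 4 on the last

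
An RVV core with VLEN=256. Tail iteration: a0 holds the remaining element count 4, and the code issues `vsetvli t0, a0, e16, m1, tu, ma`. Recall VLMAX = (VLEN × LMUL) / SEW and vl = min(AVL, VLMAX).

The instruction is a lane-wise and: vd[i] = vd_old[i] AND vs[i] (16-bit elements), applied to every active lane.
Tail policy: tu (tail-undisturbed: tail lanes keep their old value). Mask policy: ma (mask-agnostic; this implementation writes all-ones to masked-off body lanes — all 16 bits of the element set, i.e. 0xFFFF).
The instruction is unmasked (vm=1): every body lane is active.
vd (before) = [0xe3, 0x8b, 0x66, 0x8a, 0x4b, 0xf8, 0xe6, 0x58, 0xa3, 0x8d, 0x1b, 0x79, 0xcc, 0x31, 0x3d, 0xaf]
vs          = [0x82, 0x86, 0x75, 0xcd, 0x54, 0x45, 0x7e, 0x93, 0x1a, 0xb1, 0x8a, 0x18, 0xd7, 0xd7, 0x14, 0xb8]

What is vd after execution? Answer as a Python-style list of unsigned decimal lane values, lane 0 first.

VLMAX = (256 × 1) / 16 = 16 lanes
vl = min(AVL, VLMAX) = min(4, 16) = 4
vd[0] and(0xe3,0x82) -> 0x82
vd[1] and(0x8b,0x86) -> 0x82
vd[2] and(0x66,0x75) -> 0x64
vd[3] and(0x8a,0xcd) -> 0x88
vd[4] tail/keep -> 0x4b
vd[5] tail/keep -> 0xf8
vd[6] tail/keep -> 0xe6
vd[7] tail/keep -> 0x58
vd[8] tail/keep -> 0xa3
vd[9] tail/keep -> 0x8d
vd[10] tail/keep -> 0x1b
vd[11] tail/keep -> 0x79
vd[12] tail/keep -> 0xcc
vd[13] tail/keep -> 0x31
vd[14] tail/keep -> 0x3d
vd[15] tail/keep -> 0xaf

vd = [130, 130, 100, 136, 75, 248, 230, 88, 163, 141, 27, 121, 204, 49, 61, 175]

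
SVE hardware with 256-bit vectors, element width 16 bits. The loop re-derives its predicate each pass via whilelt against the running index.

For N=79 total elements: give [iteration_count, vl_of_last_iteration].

lane count: 256 div 16 = 16
iterations = ceil(79/16) = 5; final-pass vl = 15

[iterations, last_vl] = [5, 15]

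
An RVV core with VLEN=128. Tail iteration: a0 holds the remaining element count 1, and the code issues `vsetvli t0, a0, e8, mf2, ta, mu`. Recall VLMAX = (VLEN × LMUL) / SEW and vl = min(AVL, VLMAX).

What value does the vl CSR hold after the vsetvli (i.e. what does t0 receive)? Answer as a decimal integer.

lanes per group: 128·1/2/8 = 8
vl ← min(1, 8) = 1

vl = 1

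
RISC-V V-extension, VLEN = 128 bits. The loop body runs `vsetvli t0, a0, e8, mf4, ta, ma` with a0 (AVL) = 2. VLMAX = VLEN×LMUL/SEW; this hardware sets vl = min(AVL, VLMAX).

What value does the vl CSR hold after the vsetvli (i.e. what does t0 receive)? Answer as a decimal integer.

lanes per group: 128·1/4/8 = 4
vl = min(AVL, VLMAX) = min(2, 4) = 2

vl = 2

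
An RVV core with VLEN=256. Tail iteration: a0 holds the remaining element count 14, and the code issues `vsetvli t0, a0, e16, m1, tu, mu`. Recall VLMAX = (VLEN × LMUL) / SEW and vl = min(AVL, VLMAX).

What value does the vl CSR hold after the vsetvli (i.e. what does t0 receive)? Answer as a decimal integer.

VLMAX = (256 × 1) / 16 = 16 lanes
vl ← min(14, 16) = 14

vl = 14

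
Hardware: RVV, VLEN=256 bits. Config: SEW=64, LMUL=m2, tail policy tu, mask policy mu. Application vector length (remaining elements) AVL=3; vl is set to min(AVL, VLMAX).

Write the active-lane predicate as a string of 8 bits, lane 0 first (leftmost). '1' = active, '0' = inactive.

VLMAX = (256 × 2) / 64 = 8 lanes
vl = min(AVL, VLMAX) = min(3, 8) = 3
bits (lane 0 leftmost): 11100000

predicate = 11100000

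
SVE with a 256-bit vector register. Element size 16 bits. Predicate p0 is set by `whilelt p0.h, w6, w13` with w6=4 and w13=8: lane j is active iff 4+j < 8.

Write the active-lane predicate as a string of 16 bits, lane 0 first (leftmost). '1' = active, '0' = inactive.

predicate = 1111000000000000

register lanes = 256/16 = 16
whilelt: lane j active iff 4+j < 8 → j < 4 → 4 active
bits (lane 0 leftmost): 1111000000000000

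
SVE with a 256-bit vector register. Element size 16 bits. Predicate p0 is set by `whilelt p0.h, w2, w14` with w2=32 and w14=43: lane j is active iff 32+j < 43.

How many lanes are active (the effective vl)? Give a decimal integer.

vl = 11

lane count: 256 div 16 = 16
p0[j] = (32+j < 43); true for j=0..10 → 11 lanes set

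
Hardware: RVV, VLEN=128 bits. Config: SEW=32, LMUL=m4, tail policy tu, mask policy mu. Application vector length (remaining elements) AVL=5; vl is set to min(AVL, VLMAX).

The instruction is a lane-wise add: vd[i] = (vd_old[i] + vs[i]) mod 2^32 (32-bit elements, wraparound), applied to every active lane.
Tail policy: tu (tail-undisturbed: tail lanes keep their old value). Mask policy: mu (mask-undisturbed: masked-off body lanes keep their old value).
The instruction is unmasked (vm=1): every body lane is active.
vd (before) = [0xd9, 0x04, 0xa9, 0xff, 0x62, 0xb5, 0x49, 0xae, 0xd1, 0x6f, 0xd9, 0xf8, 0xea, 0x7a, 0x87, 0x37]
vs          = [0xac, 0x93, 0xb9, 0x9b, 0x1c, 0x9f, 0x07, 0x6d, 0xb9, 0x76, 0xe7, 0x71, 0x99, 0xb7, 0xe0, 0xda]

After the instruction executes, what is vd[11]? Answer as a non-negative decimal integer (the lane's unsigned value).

VLMAX = VLEN×LMUL/SEW = 128×4/32 = 16
AVL=5 ≤ VLMAX=16, so vl = 5
[0] add(0xd9,0xac) = 0x185
[1] add(0x04,0x93) = 0x97
[2] add(0xa9,0xb9) = 0x162
[3] add(0xff,0x9b) = 0x19a
[4] add(0x62,0x1c) = 0x7e
[5] tail/keep = 0xb5
[6] tail/keep = 0x49
[7] tail/keep = 0xae
[8] tail/keep = 0xd1
[9] tail/keep = 0x6f
[10] tail/keep = 0xd9
[11] tail/keep = 0xf8
[12] tail/keep = 0xea
[13] tail/keep = 0x7a
[14] tail/keep = 0x87
[15] tail/keep = 0x37

vd[11] = 248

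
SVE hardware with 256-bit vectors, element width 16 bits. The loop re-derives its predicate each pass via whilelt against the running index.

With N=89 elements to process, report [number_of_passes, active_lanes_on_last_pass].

[iterations, last_vl] = [6, 9]

256-bit reg / 16-bit elem → 16 lanes
iterations = ceil(89/16) = 6; final-pass vl = 9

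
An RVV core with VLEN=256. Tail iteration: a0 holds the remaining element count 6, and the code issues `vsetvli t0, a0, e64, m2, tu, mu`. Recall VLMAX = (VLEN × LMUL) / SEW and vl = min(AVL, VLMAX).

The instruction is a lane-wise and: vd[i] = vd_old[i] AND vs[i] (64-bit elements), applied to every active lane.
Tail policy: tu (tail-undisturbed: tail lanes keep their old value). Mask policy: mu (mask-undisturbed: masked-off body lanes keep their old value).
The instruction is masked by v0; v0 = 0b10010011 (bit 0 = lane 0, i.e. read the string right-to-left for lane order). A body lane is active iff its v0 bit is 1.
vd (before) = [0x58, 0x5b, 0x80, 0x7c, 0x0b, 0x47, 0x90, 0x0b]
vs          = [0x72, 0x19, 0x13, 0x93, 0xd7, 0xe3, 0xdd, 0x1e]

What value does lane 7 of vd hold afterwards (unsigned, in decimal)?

VLMAX = (256 × 2) / 64 = 8 lanes
AVL=6 ≤ VLMAX=8, so vl = 6
  i=0: and(0x58,0x72) → 80
  i=1: and(0x5b,0x19) → 25
  i=2: mask-off/keep → 128
  i=3: mask-off/keep → 124
  i=4: and(0x0b,0xd7) → 3
  i=5: mask-off/keep → 71
  i=6: tail/keep → 144
  i=7: tail/keep → 11

vd[7] = 11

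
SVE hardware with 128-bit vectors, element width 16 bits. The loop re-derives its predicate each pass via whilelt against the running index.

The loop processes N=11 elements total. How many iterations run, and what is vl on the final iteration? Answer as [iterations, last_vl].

register lanes = 128/16 = 8
iterations = ceil(11/8) = 2; final-pass vl = 3

[iterations, last_vl] = [2, 3]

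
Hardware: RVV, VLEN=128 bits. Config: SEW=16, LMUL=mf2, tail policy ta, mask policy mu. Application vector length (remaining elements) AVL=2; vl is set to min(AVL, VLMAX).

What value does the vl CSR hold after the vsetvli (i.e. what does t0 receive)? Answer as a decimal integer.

vl = 2

lanes per group: 128·1/2/16 = 4
vl = min(AVL, VLMAX) = min(2, 4) = 2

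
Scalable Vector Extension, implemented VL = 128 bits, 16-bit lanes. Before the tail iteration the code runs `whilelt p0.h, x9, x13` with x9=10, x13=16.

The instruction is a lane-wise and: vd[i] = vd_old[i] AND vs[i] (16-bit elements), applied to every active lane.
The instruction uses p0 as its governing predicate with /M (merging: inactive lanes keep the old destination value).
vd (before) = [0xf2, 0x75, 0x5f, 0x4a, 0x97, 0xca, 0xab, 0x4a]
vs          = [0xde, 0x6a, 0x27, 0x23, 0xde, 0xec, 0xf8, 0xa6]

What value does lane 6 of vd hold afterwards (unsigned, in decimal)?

vd[6] = 171

register lanes = 128/16 = 8
whilelt: lane j active iff 10+j < 16 → j < 6 → 6 active
  i=0: and(0xf2,0xde) → 210
  i=1: and(0x75,0x6a) → 96
  i=2: and(0x5f,0x27) → 7
  i=3: and(0x4a,0x23) → 2
  i=4: and(0x97,0xde) → 150
  i=5: and(0xca,0xec) → 200
  i=6: tail/keep → 171
  i=7: tail/keep → 74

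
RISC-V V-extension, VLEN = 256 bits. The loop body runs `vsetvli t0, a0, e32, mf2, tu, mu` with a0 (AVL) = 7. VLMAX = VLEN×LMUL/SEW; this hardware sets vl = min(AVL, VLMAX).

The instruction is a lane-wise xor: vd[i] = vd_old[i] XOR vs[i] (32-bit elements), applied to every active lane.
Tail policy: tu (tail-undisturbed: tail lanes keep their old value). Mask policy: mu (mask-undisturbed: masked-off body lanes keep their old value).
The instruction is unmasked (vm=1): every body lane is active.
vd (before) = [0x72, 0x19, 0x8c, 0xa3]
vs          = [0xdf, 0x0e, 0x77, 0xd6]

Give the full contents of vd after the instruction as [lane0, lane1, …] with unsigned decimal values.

vd = [173, 23, 251, 117]

VLMAX = (256 × 1/2) / 32 = 4 lanes
vl = min(AVL, VLMAX) = min(7, 4) = 4
vd[0] xor(0x72,0xdf) -> 0xad
vd[1] xor(0x19,0x0e) -> 0x17
vd[2] xor(0x8c,0x77) -> 0xfb
vd[3] xor(0xa3,0xd6) -> 0x75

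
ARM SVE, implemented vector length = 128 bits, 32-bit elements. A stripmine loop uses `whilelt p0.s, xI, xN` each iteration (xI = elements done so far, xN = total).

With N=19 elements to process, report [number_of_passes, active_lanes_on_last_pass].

[iterations, last_vl] = [5, 3]

lane count: 128 div 32 = 4
19 elements at 4/iter → 5 passes, remainder 3 on the last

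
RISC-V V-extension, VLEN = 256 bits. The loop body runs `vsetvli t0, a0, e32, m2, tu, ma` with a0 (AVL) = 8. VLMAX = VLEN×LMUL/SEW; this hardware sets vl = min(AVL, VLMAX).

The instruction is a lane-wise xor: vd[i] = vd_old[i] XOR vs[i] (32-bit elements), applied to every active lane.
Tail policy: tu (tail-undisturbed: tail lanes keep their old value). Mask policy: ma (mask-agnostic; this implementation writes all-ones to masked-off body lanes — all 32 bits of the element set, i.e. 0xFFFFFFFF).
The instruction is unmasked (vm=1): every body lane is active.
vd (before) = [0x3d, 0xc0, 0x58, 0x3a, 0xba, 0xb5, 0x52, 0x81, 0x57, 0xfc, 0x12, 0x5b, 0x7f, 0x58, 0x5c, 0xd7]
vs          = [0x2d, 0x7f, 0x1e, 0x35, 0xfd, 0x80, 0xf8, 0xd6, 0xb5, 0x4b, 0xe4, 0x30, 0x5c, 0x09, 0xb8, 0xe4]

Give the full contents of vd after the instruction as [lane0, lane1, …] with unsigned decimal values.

VLMAX = (256 × 2) / 32 = 16 lanes
AVL=8 ≤ VLMAX=16, so vl = 8
[0] xor(0x3d,0x2d) = 0x10
[1] xor(0xc0,0x7f) = 0xbf
[2] xor(0x58,0x1e) = 0x46
[3] xor(0x3a,0x35) = 0x0f
[4] xor(0xba,0xfd) = 0x47
[5] xor(0xb5,0x80) = 0x35
[6] xor(0x52,0xf8) = 0xaa
[7] xor(0x81,0xd6) = 0x57
[8] tail/keep = 0x57
[9] tail/keep = 0xfc
[10] tail/keep = 0x12
[11] tail/keep = 0x5b
[12] tail/keep = 0x7f
[13] tail/keep = 0x58
[14] tail/keep = 0x5c
[15] tail/keep = 0xd7

vd = [16, 191, 70, 15, 71, 53, 170, 87, 87, 252, 18, 91, 127, 88, 92, 215]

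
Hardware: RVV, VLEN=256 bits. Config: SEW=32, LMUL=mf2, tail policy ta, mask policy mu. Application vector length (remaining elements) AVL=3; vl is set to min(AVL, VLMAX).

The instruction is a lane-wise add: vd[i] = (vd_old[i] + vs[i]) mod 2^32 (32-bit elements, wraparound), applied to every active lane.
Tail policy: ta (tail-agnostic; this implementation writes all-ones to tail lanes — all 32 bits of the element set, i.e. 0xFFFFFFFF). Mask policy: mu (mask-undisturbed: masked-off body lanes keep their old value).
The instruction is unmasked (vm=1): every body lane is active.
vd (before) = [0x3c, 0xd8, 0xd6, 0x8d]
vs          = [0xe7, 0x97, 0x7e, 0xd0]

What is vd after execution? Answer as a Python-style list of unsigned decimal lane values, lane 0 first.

vd = [291, 367, 340, 4294967295]

lanes per group: 256·1/2/32 = 4
vl = min(AVL, VLMAX) = min(3, 4) = 3
[0] add(0x3c,0xe7) = 0x123
[1] add(0xd8,0x97) = 0x16f
[2] add(0xd6,0x7e) = 0x154
[3] tail/ones = 0xffffffff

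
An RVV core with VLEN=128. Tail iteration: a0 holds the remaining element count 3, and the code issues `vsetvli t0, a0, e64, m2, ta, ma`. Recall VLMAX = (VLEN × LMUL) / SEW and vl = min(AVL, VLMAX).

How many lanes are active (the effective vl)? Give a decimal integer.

VLMAX = (128 × 2) / 64 = 4 lanes
vl ← min(3, 4) = 3

vl = 3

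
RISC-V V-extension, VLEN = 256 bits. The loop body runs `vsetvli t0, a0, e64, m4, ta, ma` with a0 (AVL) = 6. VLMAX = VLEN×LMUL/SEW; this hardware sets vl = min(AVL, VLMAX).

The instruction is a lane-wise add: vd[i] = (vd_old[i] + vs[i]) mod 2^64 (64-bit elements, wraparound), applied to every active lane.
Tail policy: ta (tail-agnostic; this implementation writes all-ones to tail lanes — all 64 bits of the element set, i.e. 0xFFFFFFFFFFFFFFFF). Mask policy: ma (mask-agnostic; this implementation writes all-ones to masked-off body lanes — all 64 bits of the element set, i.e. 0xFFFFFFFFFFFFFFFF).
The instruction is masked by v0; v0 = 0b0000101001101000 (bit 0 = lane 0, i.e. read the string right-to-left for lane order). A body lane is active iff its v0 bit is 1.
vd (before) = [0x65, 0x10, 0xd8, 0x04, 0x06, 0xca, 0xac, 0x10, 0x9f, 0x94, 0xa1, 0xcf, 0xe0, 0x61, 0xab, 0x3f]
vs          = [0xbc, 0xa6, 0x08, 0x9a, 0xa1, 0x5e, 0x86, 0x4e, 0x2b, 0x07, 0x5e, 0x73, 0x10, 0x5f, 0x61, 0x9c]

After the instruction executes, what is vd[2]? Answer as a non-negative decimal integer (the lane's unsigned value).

vd[2] = 18446744073709551615

VLMAX = VLEN×LMUL/SEW = 256×4/64 = 16
vl ← min(6, 16) = 6
vd[0] mask-off/ones -> 0xffffffffffffffff
vd[1] mask-off/ones -> 0xffffffffffffffff
vd[2] mask-off/ones -> 0xffffffffffffffff
vd[3] add(0x04,0x9a) -> 0x9e
vd[4] mask-off/ones -> 0xffffffffffffffff
vd[5] add(0xca,0x5e) -> 0x128
vd[6] tail/ones -> 0xffffffffffffffff
vd[7] tail/ones -> 0xffffffffffffffff
vd[8] tail/ones -> 0xffffffffffffffff
vd[9] tail/ones -> 0xffffffffffffffff
vd[10] tail/ones -> 0xffffffffffffffff
vd[11] tail/ones -> 0xffffffffffffffff
vd[12] tail/ones -> 0xffffffffffffffff
vd[13] tail/ones -> 0xffffffffffffffff
vd[14] tail/ones -> 0xffffffffffffffff
vd[15] tail/ones -> 0xffffffffffffffff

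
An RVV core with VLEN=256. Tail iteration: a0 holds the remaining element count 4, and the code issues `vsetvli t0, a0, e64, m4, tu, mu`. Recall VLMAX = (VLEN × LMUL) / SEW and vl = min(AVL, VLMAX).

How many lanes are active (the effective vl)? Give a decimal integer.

VLMAX = (256 × 4) / 64 = 16 lanes
vl ← min(4, 16) = 4

vl = 4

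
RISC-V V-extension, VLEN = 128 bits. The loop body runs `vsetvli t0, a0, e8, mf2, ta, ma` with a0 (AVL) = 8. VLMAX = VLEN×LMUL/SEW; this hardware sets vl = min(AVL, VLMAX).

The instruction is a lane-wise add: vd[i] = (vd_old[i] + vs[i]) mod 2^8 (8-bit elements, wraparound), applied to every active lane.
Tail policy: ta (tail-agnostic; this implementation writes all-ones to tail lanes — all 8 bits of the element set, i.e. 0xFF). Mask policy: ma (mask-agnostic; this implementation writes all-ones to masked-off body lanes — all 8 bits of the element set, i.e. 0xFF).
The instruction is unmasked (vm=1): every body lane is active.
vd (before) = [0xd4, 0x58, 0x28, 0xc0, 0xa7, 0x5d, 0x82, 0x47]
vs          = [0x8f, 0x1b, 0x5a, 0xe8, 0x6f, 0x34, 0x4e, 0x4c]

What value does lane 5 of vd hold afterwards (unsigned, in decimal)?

vd[5] = 145

lanes per group: 128·1/2/8 = 8
vl ← min(8, 8) = 8
vd[0] add(0xd4,0x8f) -> 0x63
vd[1] add(0x58,0x1b) -> 0x73
vd[2] add(0x28,0x5a) -> 0x82
vd[3] add(0xc0,0xe8) -> 0xa8
vd[4] add(0xa7,0x6f) -> 0x16
vd[5] add(0x5d,0x34) -> 0x91
vd[6] add(0x82,0x4e) -> 0xd0
vd[7] add(0x47,0x4c) -> 0x93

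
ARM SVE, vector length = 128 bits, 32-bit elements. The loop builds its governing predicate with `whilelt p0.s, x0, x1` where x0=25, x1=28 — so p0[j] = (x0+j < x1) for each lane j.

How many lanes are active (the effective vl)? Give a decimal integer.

vl = 3

lane count: 128 div 32 = 4
p0[j] = (25+j < 28); true for j=0..2 → 3 lanes set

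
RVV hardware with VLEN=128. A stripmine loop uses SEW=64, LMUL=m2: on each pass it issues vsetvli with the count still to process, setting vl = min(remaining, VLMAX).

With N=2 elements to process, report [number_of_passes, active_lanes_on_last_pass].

lanes per group: 128·2/64 = 4
iterations = ceil(2/4) = 1; final-pass vl = 2

[iterations, last_vl] = [1, 2]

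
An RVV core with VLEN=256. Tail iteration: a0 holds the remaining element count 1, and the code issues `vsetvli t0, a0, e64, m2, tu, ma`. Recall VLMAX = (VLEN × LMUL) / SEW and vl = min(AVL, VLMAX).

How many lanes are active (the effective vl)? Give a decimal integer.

lanes per group: 256·2/64 = 8
vl ← min(1, 8) = 1

vl = 1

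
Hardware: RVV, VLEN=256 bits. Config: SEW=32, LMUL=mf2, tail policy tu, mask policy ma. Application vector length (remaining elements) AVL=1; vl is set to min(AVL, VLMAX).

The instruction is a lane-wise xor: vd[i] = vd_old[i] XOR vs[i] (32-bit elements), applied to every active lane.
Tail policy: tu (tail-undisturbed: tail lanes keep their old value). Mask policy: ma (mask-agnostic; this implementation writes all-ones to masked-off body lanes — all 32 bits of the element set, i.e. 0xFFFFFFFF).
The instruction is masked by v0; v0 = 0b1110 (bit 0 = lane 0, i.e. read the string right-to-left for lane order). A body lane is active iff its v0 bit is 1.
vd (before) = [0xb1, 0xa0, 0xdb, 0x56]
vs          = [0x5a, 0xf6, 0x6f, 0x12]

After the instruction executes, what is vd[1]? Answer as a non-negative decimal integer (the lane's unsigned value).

VLMAX = VLEN×LMUL/SEW = 256×1/2/32 = 4
vl = min(AVL, VLMAX) = min(1, 4) = 1
vd[0] mask-off/ones -> 0xffffffff
vd[1] tail/keep -> 0xa0
vd[2] tail/keep -> 0xdb
vd[3] tail/keep -> 0x56

vd[1] = 160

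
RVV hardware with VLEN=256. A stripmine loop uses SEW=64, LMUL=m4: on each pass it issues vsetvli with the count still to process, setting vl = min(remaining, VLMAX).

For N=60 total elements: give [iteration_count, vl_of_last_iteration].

[iterations, last_vl] = [4, 12]

VLMAX = VLEN×LMUL/SEW = 256×4/64 = 16
N=60: ⌈60/16⌉ = 4 iters; last vl = 60 − 3×16 = 12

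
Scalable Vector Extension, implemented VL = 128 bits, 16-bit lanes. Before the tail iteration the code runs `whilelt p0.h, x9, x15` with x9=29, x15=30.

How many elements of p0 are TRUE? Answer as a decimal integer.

vl = 1

register lanes = 128/16 = 8
p0[j] = (29+j < 30); true for j=0..0 → 1 lanes set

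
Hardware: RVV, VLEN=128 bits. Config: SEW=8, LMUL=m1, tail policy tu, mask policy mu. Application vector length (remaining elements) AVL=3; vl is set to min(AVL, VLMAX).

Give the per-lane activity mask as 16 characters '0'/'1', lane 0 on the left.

predicate = 1110000000000000

VLMAX = (128 × 1) / 8 = 16 lanes
vl = min(AVL, VLMAX) = min(3, 16) = 3
bits (lane 0 leftmost): 1110000000000000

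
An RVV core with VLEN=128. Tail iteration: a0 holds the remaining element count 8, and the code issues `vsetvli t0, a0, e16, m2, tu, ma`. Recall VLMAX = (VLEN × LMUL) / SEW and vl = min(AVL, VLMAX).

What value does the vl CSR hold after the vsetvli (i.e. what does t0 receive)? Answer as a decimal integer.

lanes per group: 128·2/16 = 16
vl ← min(8, 16) = 8

vl = 8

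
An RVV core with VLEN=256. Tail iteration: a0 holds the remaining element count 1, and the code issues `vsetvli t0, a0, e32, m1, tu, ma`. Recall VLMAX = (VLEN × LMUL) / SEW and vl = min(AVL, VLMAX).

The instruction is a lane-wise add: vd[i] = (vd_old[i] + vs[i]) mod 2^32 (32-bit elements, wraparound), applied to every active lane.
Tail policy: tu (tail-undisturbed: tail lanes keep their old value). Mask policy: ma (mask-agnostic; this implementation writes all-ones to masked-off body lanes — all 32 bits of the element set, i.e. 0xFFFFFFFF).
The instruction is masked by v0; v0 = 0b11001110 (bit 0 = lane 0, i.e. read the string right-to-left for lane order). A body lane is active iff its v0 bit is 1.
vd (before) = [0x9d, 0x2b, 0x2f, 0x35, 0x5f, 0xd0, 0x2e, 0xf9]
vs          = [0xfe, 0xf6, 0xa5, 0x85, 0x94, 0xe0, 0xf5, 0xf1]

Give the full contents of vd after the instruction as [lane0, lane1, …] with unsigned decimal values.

lanes per group: 256·1/32 = 8
vl = min(AVL, VLMAX) = min(1, 8) = 1
  i=0: mask-off/ones → 4294967295
  i=1: tail/keep → 43
  i=2: tail/keep → 47
  i=3: tail/keep → 53
  i=4: tail/keep → 95
  i=5: tail/keep → 208
  i=6: tail/keep → 46
  i=7: tail/keep → 249

vd = [4294967295, 43, 47, 53, 95, 208, 46, 249]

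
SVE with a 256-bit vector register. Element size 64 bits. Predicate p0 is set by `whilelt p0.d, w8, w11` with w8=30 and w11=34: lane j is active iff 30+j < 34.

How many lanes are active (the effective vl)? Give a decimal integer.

lane count: 256 div 64 = 4
whilelt: lane j active iff 30+j < 34 → j < 4 → 4 active

vl = 4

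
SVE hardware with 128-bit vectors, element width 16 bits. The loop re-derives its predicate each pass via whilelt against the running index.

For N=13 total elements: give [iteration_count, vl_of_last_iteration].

[iterations, last_vl] = [2, 5]

lane count: 128 div 16 = 8
N=13: ⌈13/8⌉ = 2 iters; last vl = 13 − 1×8 = 5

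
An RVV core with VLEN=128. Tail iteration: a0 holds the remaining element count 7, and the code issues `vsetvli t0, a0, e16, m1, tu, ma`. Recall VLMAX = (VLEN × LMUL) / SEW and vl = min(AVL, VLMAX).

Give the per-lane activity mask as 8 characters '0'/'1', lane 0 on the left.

predicate = 11111110

VLMAX = VLEN×LMUL/SEW = 128×1/16 = 8
AVL=7 ≤ VLMAX=8, so vl = 7
bits (lane 0 leftmost): 11111110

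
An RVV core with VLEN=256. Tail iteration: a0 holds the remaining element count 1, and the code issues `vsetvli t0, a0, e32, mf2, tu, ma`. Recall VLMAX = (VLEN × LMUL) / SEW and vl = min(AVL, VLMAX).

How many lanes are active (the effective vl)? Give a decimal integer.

VLMAX = (256 × 1/2) / 32 = 4 lanes
vl ← min(1, 4) = 1

vl = 1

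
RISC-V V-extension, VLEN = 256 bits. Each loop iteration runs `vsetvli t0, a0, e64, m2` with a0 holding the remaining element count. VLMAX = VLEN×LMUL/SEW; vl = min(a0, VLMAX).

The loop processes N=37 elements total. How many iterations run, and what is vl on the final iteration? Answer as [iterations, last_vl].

[iterations, last_vl] = [5, 5]

VLMAX = VLEN×LMUL/SEW = 256×2/64 = 8
iterations = ceil(37/8) = 5; final-pass vl = 5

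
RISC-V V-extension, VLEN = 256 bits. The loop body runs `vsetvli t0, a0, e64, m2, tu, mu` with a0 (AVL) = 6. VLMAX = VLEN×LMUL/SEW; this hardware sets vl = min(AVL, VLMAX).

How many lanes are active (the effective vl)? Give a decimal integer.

VLMAX = VLEN×LMUL/SEW = 256×2/64 = 8
AVL=6 ≤ VLMAX=8, so vl = 6

vl = 6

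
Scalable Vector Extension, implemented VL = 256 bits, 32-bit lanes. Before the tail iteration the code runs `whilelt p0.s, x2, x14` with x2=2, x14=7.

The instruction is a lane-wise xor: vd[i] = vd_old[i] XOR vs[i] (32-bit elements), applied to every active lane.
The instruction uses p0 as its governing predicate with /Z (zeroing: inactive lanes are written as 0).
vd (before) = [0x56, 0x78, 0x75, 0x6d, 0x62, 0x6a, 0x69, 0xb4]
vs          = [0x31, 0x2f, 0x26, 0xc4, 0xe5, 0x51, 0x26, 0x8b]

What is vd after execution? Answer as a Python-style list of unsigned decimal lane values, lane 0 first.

register lanes = 256/32 = 8
active while 2+j < 7, i.e. j ∈ [0,5) capped at 8 ⇒ 5
[0] xor(0x56,0x31) = 0x67
[1] xor(0x78,0x2f) = 0x57
[2] xor(0x75,0x26) = 0x53
[3] xor(0x6d,0xc4) = 0xa9
[4] xor(0x62,0xe5) = 0x87
[5] tail/zero = 0x00
[6] tail/zero = 0x00
[7] tail/zero = 0x00

vd = [103, 87, 83, 169, 135, 0, 0, 0]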